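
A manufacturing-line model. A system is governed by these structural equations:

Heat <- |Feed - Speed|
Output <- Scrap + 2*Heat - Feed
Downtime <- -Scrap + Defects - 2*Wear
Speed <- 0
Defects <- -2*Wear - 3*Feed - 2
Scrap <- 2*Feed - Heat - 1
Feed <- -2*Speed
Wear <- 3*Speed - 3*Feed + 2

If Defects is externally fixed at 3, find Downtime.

0

do(Defects=3) replaces the equation Defects <- -2*Wear - 3*Feed - 2 with the constant Defects = 3.
Feed = -2*Speed  [with Speed=0]  = 0
Heat = |Feed - Speed|  [with Feed=0, Speed=0]  = 0
Wear = 3*Speed - 3*Feed + 2  [with Speed=0, Feed=0]  = 2
Scrap = 2*Feed - Heat - 1  [with Feed=0, Heat=0]  = -1
Downtime = -Scrap + Defects - 2*Wear  [with Scrap=-1, Defects=3, Wear=2]  = 0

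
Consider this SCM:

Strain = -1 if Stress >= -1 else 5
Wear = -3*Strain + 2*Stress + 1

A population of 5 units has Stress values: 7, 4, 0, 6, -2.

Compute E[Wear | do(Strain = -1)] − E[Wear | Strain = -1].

-2.5

Under do(Strain=-1), Strain's equation is replaced by Strain=-1 for every unit. Per-unit Wear: 18, 12, 4, 16, 0. Mean = 10.
Observing Strain=-1 restricts to units where Strain's equation naturally yields -1: Stress ∈ {7, 4, 0, 6}. In that subpopulation Wear = 18, 12, 4, 16, mean 12.5.
Difference = 10 − 12.5 = -2.5.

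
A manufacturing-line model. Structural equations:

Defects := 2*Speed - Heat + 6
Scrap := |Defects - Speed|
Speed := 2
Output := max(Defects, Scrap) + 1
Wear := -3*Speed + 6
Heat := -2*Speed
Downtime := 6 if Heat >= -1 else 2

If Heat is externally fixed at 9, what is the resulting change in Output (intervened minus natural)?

Under do(Heat=9), the mechanism Heat := -2*Speed is discarded; Heat is fixed at 9.
Defects = 2*Speed - Heat + 6  [with Speed=2, Heat=9]  = 1
Scrap = |Defects - Speed|  [with Defects=1, Speed=2]  = 1
Output = max(Defects, Scrap) + 1  [with Defects=1, Scrap=1]  = 2
Without intervention: Heat = -2*Speed  [with Speed=2]  = -4; Defects = 2*Speed - Heat + 6  [with Speed=2, Heat=-4]  = 14; Scrap = |Defects - Speed|  [with Defects=14, Speed=2]  = 12; Output = max(Defects, Scrap) + 1  [with Defects=14, Scrap=12]  = 15.
Change = 2 − 15 = -13.

-13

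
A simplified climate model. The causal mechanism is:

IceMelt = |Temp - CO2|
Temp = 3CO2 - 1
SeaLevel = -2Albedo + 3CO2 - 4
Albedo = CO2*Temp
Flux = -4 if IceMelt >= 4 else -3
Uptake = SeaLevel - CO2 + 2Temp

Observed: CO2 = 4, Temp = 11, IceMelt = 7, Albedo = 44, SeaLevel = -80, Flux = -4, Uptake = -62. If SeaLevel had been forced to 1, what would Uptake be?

Under do(SeaLevel=1), the mechanism SeaLevel = -2Albedo + 3CO2 - 4 is discarded; SeaLevel is fixed at 1.
Temp = 3CO2 - 1  [with CO2=4]  = 11
Uptake = SeaLevel - CO2 + 2Temp  [with SeaLevel=1, CO2=4, Temp=11]  = 19

19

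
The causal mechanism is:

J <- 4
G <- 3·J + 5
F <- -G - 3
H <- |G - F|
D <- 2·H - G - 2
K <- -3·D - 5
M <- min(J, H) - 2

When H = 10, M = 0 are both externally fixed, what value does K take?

The joint intervention fixes H = 10, M = 0, removing each variable's own equation.
G = 3·J + 5  [with J=4]  = 17
D = 2·H - G - 2  [with H=10, G=17]  = 1
K = -3·D - 5  [with D=1]  = -8

-8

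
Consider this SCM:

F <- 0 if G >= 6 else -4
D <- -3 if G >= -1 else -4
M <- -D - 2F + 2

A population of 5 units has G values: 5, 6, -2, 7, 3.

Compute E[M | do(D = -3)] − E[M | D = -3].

0.8

do(D=-3) breaks D's dependence on G. With D=-3 fixed, M across the units is 13, 5, 13, 5, 13, mean 9.8.
Conditioning on D=-3 selects the 4 unit(s) with G ∈ {5, 6, 7, 3}. Their M values: 13, 5, 5, 13. Mean = 9.
Difference = 9.8 − 9 = 0.8.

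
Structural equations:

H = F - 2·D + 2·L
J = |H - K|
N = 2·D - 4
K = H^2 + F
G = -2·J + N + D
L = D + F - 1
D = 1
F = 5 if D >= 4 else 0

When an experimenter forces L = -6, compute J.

210

The intervention breaks the incoming arrows to L: L = D + F - 1 no longer applies, and L = -6.
F = 5 if D >= 4 else 0  [with D=1]  = 0
H = F - 2·D + 2·L  [with F=0, D=1, L=-6]  = -14
K = H^2 + F  [with H=-14, F=0]  = 196
J = |H - K|  [with H=-14, K=196]  = 210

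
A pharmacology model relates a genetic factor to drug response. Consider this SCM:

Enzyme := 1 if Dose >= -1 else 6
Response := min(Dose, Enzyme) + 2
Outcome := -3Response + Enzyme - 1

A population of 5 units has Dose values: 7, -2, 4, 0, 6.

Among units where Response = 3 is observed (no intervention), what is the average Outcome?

-9

E[Outcome|Response=3] averages over only the 3 units with Response=3 (Dose = 7, 4, 6): Outcome = -9, -9, -9, mean -9.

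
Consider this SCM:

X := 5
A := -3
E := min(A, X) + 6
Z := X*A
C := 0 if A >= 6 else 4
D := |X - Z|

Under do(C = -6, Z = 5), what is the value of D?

0

Setting C = -6, Z = 5 by intervention discards those variables' equations.
D = |X - Z|  [with X=5, Z=5]  = 0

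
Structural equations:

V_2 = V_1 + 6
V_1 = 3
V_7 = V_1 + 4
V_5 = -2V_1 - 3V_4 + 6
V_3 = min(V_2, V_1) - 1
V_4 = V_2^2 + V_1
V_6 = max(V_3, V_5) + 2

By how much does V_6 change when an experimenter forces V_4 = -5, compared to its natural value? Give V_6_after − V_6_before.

13

Under do(V_4=-5), the mechanism V_4 = V_2^2 + V_1 is discarded; V_4 is fixed at -5.
V_2 = V_1 + 6  [with V_1=3]  = 9
V_3 = min(V_2, V_1) - 1  [with V_2=9, V_1=3]  = 2
V_5 = -2V_1 - 3V_4 + 6  [with V_1=3, V_4=-5]  = 15
V_6 = max(V_3, V_5) + 2  [with V_3=2, V_5=15]  = 17
Without intervention: V_2 = V_1 + 6  [with V_1=3]  = 9; V_3 = min(V_2, V_1) - 1  [with V_2=9, V_1=3]  = 2; V_4 = V_2^2 + V_1  [with V_2=9, V_1=3]  = 84; V_5 = -2V_1 - 3V_4 + 6  [with V_1=3, V_4=84]  = -252; V_6 = max(V_3, V_5) + 2  [with V_3=2, V_5=-252]  = 4.
Change = 17 − 4 = 13.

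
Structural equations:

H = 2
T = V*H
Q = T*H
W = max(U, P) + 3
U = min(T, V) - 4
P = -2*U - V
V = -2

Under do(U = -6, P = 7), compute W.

10

Setting U = -6, P = 7 by intervention discards those variables' equations.
W = max(U, P) + 3  [with U=-6, P=7]  = 10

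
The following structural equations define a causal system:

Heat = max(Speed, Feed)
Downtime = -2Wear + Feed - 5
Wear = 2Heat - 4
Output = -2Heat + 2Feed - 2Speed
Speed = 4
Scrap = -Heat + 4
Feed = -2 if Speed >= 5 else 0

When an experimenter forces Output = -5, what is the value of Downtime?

-13

Intervening sets Output = -5 and removes its equation (Output = -2Heat + 2Feed - 2Speed).
No directed path runs from Output to Downtime, so Downtime keeps its natural value.
Feed = -2 if Speed >= 5 else 0  [with Speed=4]  = 0
Heat = max(Speed, Feed)  [with Speed=4, Feed=0]  = 4
Wear = 2Heat - 4  [with Heat=4]  = 4
Downtime = -2Wear + Feed - 5  [with Wear=4, Feed=0]  = -13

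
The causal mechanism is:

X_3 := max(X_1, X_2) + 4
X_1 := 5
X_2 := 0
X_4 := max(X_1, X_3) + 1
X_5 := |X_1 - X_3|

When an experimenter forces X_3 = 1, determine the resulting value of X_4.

The intervention breaks the incoming arrows to X_3: X_3 := max(X_1, X_2) + 4 no longer applies, and X_3 = 1.
X_4 = max(X_1, X_3) + 1  [with X_1=5, X_3=1]  = 6

6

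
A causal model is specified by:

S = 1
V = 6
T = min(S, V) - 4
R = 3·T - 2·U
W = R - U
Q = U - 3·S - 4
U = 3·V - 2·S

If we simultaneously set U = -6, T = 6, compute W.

36

The joint intervention fixes U = -6, T = 6, removing each variable's own equation.
R = 3·T - 2·U  [with T=6, U=-6]  = 30
W = R - U  [with R=30, U=-6]  = 36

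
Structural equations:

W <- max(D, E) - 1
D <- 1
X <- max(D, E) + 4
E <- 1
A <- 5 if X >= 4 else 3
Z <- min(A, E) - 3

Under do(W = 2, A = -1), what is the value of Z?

-4

The joint intervention fixes W = 2, A = -1, removing each variable's own equation.
Z = min(A, E) - 3  [with A=-1, E=1]  = -4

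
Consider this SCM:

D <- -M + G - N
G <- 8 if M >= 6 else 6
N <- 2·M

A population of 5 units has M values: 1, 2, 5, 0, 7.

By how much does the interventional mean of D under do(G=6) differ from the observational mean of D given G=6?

Every unit gets G=6 under the intervention. D values become 3, 0, -9, 6, -15; E[D|do(G=6)] = -3.
Observing G=6 restricts to units where G's equation naturally yields 6: M ∈ {1, 2, 5, 0}. In that subpopulation D = 3, 0, -9, 6, mean 0.
Difference = -3 − 0 = -3.

-3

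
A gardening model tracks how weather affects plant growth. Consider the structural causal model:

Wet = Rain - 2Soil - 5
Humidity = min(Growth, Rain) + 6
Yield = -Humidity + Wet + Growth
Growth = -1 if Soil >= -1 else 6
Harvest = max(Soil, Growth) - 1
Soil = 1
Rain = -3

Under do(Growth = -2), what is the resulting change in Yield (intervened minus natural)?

-1

Under do(Growth=-2), the mechanism Growth = -1 if Soil >= -1 else 6 is discarded; Growth is fixed at -2.
Wet = Rain - 2Soil - 5  [with Rain=-3, Soil=1]  = -10
Humidity = min(Growth, Rain) + 6  [with Growth=-2, Rain=-3]  = 3
Yield = -Humidity + Wet + Growth  [with Humidity=3, Wet=-10, Growth=-2]  = -15
Without intervention: Wet = Rain - 2Soil - 5  [with Rain=-3, Soil=1]  = -10; Growth = -1 if Soil >= -1 else 6  [with Soil=1]  = -1; Humidity = min(Growth, Rain) + 6  [with Growth=-1, Rain=-3]  = 3; Yield = -Humidity + Wet + Growth  [with Humidity=3, Wet=-10, Growth=-1]  = -14.
Change = -15 − (-14) = -1.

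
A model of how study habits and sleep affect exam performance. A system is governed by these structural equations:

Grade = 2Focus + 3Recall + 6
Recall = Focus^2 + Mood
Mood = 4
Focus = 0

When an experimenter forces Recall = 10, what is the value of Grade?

The intervention breaks the incoming arrows to Recall: Recall = Focus^2 + Mood no longer applies, and Recall = 10.
Grade = 2Focus + 3Recall + 6  [with Focus=0, Recall=10]  = 36

36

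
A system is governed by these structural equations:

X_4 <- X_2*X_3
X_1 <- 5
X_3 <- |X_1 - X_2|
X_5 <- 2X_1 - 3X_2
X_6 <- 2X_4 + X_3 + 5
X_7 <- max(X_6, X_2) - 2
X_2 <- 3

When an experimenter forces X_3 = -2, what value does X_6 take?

-9

The intervention breaks the incoming arrows to X_3: X_3 <- |X_1 - X_2| no longer applies, and X_3 = -2.
X_4 = X_2*X_3  [with X_2=3, X_3=-2]  = -6
X_6 = 2X_4 + X_3 + 5  [with X_4=-6, X_3=-2]  = -9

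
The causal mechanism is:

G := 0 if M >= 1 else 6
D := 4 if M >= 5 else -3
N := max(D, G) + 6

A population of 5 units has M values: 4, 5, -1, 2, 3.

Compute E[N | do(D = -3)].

The intervention sets D=-3 in all 5 units regardless of M. Recomputing N per unit gives 6, 6, 12, 6, 6; average 7.2.

7.2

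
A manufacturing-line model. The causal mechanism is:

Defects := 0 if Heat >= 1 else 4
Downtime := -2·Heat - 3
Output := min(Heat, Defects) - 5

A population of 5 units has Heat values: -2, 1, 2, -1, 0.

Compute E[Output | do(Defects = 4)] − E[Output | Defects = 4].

1

do(Defects=4) breaks Defects's dependence on Heat. With Defects=4 fixed, Output across the units is -7, -4, -3, -6, -5, mean -5.
E[Output|Defects=4] averages over only the 3 units with Defects=4 (Heat = -2, -1, 0): Output = -7, -6, -5, mean -6.
Difference = -5 − (-6) = 1.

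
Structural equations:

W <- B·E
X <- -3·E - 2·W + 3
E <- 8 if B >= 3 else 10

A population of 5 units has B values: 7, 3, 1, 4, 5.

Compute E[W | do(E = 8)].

32

The intervention sets E=8 in all 5 units regardless of B. Recomputing W per unit gives 56, 24, 8, 32, 40; average 32.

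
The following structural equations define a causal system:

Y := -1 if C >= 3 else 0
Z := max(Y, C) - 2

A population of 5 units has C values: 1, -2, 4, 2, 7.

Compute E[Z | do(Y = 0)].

0.8

The intervention sets Y=0 in all 5 units regardless of C. Recomputing Z per unit gives -1, -2, 2, 0, 5; average 0.8.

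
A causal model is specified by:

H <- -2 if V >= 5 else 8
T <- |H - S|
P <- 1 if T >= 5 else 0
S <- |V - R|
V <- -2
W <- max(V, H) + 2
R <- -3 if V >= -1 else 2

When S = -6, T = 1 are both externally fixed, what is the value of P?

Under do(S = -6, T = 1), each intervened variable's structural equation is replaced by its fixed value.
P = 1 if T >= 5 else 0  [with T=1]  = 0

0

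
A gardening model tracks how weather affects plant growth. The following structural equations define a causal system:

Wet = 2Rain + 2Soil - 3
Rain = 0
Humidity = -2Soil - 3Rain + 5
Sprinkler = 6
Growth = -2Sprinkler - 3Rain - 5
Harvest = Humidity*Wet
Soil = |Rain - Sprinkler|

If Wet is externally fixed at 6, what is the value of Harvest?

The intervention breaks the incoming arrows to Wet: Wet = 2Rain + 2Soil - 3 no longer applies, and Wet = 6.
Soil = |Rain - Sprinkler|  [with Rain=0, Sprinkler=6]  = 6
Humidity = -2Soil - 3Rain + 5  [with Soil=6, Rain=0]  = -7
Harvest = Humidity*Wet  [with Humidity=-7, Wet=6]  = -42

-42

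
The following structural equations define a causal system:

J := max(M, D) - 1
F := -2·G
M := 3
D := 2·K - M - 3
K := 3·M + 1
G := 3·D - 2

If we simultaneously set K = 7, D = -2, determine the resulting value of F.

Under do(K = 7, D = -2), each intervened variable's structural equation is replaced by its fixed value.
G = 3·D - 2  [with D=-2]  = -8
F = -2·G  [with G=-8]  = 16

16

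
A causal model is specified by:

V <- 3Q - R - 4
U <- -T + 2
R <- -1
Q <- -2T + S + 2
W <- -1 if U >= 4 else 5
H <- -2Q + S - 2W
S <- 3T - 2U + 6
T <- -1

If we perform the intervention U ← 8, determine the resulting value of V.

The intervention breaks the incoming arrows to U: U <- -T + 2 no longer applies, and U = 8.
S = 3T - 2U + 6  [with T=-1, U=8]  = -13
Q = -2T + S + 2  [with T=-1, S=-13]  = -9
V = 3Q - R - 4  [with Q=-9, R=-1]  = -30

-30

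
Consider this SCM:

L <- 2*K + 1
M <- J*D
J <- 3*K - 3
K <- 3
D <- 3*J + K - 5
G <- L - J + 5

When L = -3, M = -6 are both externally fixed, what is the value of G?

The joint intervention fixes L = -3, M = -6, removing each variable's own equation.
J = 3*K - 3  [with K=3]  = 6
G = L - J + 5  [with L=-3, J=6]  = -4

-4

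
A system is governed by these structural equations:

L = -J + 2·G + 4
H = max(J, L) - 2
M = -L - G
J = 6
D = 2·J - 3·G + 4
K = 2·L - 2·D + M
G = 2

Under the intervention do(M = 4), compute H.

4

The intervention breaks the incoming arrows to M: M = -L - G no longer applies, and M = 4.
Since H is not a descendant of the intervened variable, it is unaffected.
L = -J + 2·G + 4  [with J=6, G=2]  = 2
H = max(J, L) - 2  [with J=6, L=2]  = 4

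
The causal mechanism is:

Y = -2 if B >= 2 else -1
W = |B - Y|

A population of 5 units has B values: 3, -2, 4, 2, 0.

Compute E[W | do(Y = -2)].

do(Y=-2) breaks Y's dependence on B. With Y=-2 fixed, W across the units is 5, 0, 6, 4, 2, mean 3.4.

3.4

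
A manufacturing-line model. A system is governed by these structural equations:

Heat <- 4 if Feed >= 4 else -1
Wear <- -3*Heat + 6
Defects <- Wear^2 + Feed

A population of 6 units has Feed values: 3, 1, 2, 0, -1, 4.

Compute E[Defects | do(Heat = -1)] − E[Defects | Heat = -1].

The intervention sets Heat=-1 in all 6 units regardless of Feed. Recomputing Defects per unit gives 84, 82, 83, 81, 80, 85; average 82.5.
Observing Heat=-1 restricts to units where Heat's equation naturally yields -1: Feed ∈ {3, 1, 2, 0, -1}. In that subpopulation Defects = 84, 82, 83, 81, 80, mean 82.
Difference = 82.5 − 82 = 0.5.

0.5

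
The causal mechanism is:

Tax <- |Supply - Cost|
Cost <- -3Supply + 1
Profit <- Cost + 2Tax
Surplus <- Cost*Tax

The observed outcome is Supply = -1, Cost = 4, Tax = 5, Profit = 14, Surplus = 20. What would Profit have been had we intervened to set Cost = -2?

0

Under do(Cost=-2), the mechanism Cost <- -3Supply + 1 is discarded; Cost is fixed at -2.
Tax = |Supply - Cost|  [with Supply=-1, Cost=-2]  = 1
Profit = Cost + 2Tax  [with Cost=-2, Tax=1]  = 0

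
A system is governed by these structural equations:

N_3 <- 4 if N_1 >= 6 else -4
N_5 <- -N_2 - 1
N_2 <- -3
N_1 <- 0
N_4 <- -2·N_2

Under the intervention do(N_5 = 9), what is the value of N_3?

do(N_5=9) replaces the equation N_5 <- -N_2 - 1 with the constant N_5 = 9.
N_3 is not downstream of the intervention, so its value is determined by the original equations.
N_3 = 4 if N_1 >= 6 else -4  [with N_1=0]  = -4

-4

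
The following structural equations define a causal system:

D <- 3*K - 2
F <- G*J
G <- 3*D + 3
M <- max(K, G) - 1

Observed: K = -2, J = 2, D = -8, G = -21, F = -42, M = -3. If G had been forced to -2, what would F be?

Intervening sets G = -2 and removes its equation (G <- 3*D + 3).
F = G*J  [with G=-2, J=2]  = -4

-4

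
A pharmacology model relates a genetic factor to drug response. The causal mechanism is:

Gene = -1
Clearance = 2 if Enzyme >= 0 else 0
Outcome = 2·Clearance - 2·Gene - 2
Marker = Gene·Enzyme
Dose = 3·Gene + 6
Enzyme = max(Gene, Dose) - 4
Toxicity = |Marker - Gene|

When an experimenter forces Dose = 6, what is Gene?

-1

Under do(Dose=6), the mechanism Dose = 3·Gene + 6 is discarded; Dose is fixed at 6.
Gene is not downstream of the intervention, so its value is determined by the original equations.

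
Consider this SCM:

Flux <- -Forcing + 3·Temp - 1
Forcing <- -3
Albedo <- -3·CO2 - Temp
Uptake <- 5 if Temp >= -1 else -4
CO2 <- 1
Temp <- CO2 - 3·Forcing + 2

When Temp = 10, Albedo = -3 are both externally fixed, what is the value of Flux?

Setting Temp = 10, Albedo = -3 by intervention discards those variables' equations.
Flux = -Forcing + 3·Temp - 1  [with Forcing=-3, Temp=10]  = 32

32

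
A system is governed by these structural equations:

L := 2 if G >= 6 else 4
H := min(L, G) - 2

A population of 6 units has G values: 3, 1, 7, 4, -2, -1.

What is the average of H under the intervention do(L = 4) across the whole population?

-0.5

Under do(L=4), L's equation is replaced by L=4 for every unit. Per-unit H: 1, -1, 2, 2, -4, -3. Mean = -0.5.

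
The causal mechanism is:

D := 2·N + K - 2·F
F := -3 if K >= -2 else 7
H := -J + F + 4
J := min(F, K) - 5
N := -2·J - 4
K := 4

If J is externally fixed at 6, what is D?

do(J=6) replaces the equation J := min(F, K) - 5 with the constant J = 6.
F = -3 if K >= -2 else 7  [with K=4]  = -3
N = -2·J - 4  [with J=6]  = -16
D = 2·N + K - 2·F  [with N=-16, K=4, F=-3]  = -22

-22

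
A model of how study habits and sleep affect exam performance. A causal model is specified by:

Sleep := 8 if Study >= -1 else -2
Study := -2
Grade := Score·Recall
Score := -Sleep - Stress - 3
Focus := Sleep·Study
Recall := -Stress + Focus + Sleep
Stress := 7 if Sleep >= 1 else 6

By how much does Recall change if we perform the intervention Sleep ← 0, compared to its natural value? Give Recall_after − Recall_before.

Under do(Sleep=0), the mechanism Sleep := 8 if Study >= -1 else -2 is discarded; Sleep is fixed at 0.
Stress = 7 if Sleep >= 1 else 6  [with Sleep=0]  = 6
Focus = Sleep·Study  [with Sleep=0, Study=-2]  = 0
Recall = -Stress + Focus + Sleep  [with Stress=6, Focus=0, Sleep=0]  = -6
Without intervention: Sleep = 8 if Study >= -1 else -2  [with Study=-2]  = -2; Stress = 7 if Sleep >= 1 else 6  [with Sleep=-2]  = 6; Focus = Sleep·Study  [with Sleep=-2, Study=-2]  = 4; Recall = -Stress + Focus + Sleep  [with Stress=6, Focus=4, Sleep=-2]  = -4.
Change = -6 − (-4) = -2.

-2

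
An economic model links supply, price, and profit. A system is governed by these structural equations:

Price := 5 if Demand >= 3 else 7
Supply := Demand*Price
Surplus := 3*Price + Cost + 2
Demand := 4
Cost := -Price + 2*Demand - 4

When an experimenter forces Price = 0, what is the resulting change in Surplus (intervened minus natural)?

-10

do(Price=0) replaces the equation Price := 5 if Demand >= 3 else 7 with the constant Price = 0.
Cost = -Price + 2*Demand - 4  [with Price=0, Demand=4]  = 4
Surplus = 3*Price + Cost + 2  [with Price=0, Cost=4]  = 6
Without intervention: Price = 5 if Demand >= 3 else 7  [with Demand=4]  = 5; Cost = -Price + 2*Demand - 4  [with Price=5, Demand=4]  = -1; Surplus = 3*Price + Cost + 2  [with Price=5, Cost=-1]  = 16.
Change = 6 − 16 = -10.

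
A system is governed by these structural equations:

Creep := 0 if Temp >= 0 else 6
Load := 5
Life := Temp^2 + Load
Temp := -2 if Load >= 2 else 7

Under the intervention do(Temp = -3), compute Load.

Under do(Temp=-3), the mechanism Temp := -2 if Load >= 2 else 7 is discarded; Temp is fixed at -3.
Load is not downstream of the intervention, so its value is determined by the original equations.

5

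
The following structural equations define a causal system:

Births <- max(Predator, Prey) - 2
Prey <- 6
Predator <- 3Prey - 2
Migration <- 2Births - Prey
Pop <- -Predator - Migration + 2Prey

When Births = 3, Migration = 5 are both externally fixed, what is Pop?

-9

Setting Births = 3, Migration = 5 by intervention discards those variables' equations.
Predator = 3Prey - 2  [with Prey=6]  = 16
Pop = -Predator - Migration + 2Prey  [with Predator=16, Migration=5, Prey=6]  = -9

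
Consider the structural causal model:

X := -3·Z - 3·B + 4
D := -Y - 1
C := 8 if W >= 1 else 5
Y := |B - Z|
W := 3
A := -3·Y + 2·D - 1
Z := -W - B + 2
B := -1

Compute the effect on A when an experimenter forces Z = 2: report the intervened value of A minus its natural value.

-10

The intervention breaks the incoming arrows to Z: Z := -W - B + 2 no longer applies, and Z = 2.
Y = |B - Z|  [with B=-1, Z=2]  = 3
D = -Y - 1  [with Y=3]  = -4
A = -3·Y + 2·D - 1  [with Y=3, D=-4]  = -18
Without intervention: Z = -W - B + 2  [with W=3, B=-1]  = 0; Y = |B - Z|  [with B=-1, Z=0]  = 1; D = -Y - 1  [with Y=1]  = -2; A = -3·Y + 2·D - 1  [with Y=1, D=-2]  = -8.
Change = -18 − (-8) = -10.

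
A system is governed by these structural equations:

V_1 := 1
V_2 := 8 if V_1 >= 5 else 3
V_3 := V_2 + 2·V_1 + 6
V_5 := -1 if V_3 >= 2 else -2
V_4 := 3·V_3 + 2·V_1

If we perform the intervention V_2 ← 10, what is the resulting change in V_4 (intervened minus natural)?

Under do(V_2=10), the mechanism V_2 := 8 if V_1 >= 5 else 3 is discarded; V_2 is fixed at 10.
V_3 = V_2 + 2·V_1 + 6  [with V_2=10, V_1=1]  = 18
V_4 = 3·V_3 + 2·V_1  [with V_3=18, V_1=1]  = 56
Without intervention: V_2 = 8 if V_1 >= 5 else 3  [with V_1=1]  = 3; V_3 = V_2 + 2·V_1 + 6  [with V_2=3, V_1=1]  = 11; V_4 = 3·V_3 + 2·V_1  [with V_3=11, V_1=1]  = 35.
Change = 56 − 35 = 21.

21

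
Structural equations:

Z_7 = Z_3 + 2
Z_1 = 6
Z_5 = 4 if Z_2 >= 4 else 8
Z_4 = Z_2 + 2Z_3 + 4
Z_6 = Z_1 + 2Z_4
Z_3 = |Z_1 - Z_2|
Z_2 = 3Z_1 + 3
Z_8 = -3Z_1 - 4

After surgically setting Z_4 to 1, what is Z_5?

4

Intervening sets Z_4 = 1 and removes its equation (Z_4 = Z_2 + 2Z_3 + 4).
No directed path runs from Z_4 to Z_5, so Z_5 keeps its natural value.
Z_2 = 3Z_1 + 3  [with Z_1=6]  = 21
Z_5 = 4 if Z_2 >= 4 else 8  [with Z_2=21]  = 4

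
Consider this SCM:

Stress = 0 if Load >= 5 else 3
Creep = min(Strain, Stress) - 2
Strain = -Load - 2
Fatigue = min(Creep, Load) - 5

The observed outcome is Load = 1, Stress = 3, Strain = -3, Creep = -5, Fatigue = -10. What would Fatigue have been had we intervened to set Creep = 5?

-4

Intervening sets Creep = 5 and removes its equation (Creep = min(Strain, Stress) - 2).
Fatigue = min(Creep, Load) - 5  [with Creep=5, Load=1]  = -4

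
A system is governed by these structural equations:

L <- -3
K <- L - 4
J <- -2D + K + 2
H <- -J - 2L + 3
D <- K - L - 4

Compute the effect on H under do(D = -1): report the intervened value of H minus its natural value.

do(D=-1) replaces the equation D <- K - L - 4 with the constant D = -1.
K = L - 4  [with L=-3]  = -7
J = -2D + K + 2  [with D=-1, K=-7]  = -3
H = -J - 2L + 3  [with J=-3, L=-3]  = 12
Without intervention: K = L - 4  [with L=-3]  = -7; D = K - L - 4  [with K=-7, L=-3]  = -8; J = -2D + K + 2  [with D=-8, K=-7]  = 11; H = -J - 2L + 3  [with J=11, L=-3]  = -2.
Change = 12 − (-2) = 14.

14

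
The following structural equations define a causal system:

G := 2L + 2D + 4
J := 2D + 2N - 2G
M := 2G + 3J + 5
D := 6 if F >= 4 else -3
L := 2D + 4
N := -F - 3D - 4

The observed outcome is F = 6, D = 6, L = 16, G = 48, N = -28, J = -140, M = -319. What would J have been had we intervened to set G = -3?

-38

Under do(G=-3), the mechanism G := 2L + 2D + 4 is discarded; G is fixed at -3.
D = 6 if F >= 4 else -3  [with F=6]  = 6
N = -F - 3D - 4  [with F=6, D=6]  = -28
J = 2D + 2N - 2G  [with D=6, N=-28, G=-3]  = -38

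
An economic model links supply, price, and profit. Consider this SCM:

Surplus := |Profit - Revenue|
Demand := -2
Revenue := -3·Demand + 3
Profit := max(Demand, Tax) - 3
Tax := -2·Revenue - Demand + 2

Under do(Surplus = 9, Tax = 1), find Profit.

-2

Under do(Surplus = 9, Tax = 1), each intervened variable's structural equation is replaced by its fixed value.
Profit = max(Demand, Tax) - 3  [with Demand=-2, Tax=1]  = -2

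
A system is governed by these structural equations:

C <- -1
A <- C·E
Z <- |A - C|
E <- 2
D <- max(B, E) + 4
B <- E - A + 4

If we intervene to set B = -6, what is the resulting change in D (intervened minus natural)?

Intervening sets B = -6 and removes its equation (B <- E - A + 4).
D = max(B, E) + 4  [with B=-6, E=2]  = 6
Without intervention: A = C·E  [with C=-1, E=2]  = -2; B = E - A + 4  [with E=2, A=-2]  = 8; D = max(B, E) + 4  [with B=8, E=2]  = 12.
Change = 6 − 12 = -6.

-6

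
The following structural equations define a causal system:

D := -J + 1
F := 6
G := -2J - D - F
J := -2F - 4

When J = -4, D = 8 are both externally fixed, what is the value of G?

Setting J = -4, D = 8 by intervention discards those variables' equations.
G = -2J - D - F  [with J=-4, D=8, F=6]  = -6

-6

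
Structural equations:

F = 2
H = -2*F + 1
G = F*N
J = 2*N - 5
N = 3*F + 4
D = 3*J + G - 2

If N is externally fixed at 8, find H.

Under do(N=8), the mechanism N = 3*F + 4 is discarded; N is fixed at 8.
No directed path runs from N to H, so H keeps its natural value.
H = -2*F + 1  [with F=2]  = -3

-3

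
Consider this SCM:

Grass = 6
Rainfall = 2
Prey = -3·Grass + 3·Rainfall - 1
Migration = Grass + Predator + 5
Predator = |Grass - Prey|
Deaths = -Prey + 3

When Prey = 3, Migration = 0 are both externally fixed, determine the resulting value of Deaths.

0

The joint intervention fixes Prey = 3, Migration = 0, removing each variable's own equation.
Deaths = -Prey + 3  [with Prey=3]  = 0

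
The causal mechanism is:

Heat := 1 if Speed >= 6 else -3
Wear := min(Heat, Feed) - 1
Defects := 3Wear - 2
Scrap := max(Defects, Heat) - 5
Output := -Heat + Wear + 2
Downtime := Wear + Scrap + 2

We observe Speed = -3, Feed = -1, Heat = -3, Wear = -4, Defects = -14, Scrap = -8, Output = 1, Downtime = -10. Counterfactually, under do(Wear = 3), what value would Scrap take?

2

Under do(Wear=3), the mechanism Wear := min(Heat, Feed) - 1 is discarded; Wear is fixed at 3.
Heat = 1 if Speed >= 6 else -3  [with Speed=-3]  = -3
Defects = 3Wear - 2  [with Wear=3]  = 7
Scrap = max(Defects, Heat) - 5  [with Defects=7, Heat=-3]  = 2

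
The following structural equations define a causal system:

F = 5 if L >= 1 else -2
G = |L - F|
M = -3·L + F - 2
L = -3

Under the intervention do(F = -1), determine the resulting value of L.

Under do(F=-1), the mechanism F = 5 if L >= 1 else -2 is discarded; F is fixed at -1.
L is not downstream of the intervention, so its value is determined by the original equations.

-3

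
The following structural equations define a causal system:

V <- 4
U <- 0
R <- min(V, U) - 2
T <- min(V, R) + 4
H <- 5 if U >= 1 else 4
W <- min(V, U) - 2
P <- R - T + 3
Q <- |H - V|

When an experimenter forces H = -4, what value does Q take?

8

do(H=-4) replaces the equation H <- 5 if U >= 1 else 4 with the constant H = -4.
Q = |H - V|  [with H=-4, V=4]  = 8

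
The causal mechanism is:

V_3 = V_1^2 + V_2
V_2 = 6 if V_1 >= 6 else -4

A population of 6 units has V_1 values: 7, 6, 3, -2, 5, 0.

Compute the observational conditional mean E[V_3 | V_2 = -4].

5.5

Observing V_2=-4 restricts to units where V_2's equation naturally yields -4: V_1 ∈ {3, -2, 5, 0}. In that subpopulation V_3 = 5, 0, 21, -4, mean 5.5.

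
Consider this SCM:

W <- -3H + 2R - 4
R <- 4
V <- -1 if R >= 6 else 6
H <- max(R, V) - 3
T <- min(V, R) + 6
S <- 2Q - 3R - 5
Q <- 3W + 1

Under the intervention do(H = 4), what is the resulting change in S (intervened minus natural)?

The intervention breaks the incoming arrows to H: H <- max(R, V) - 3 no longer applies, and H = 4.
W = -3H + 2R - 4  [with H=4, R=4]  = -8
Q = 3W + 1  [with W=-8]  = -23
S = 2Q - 3R - 5  [with Q=-23, R=4]  = -63
Without intervention: V = -1 if R >= 6 else 6  [with R=4]  = 6; H = max(R, V) - 3  [with R=4, V=6]  = 3; W = -3H + 2R - 4  [with H=3, R=4]  = -5; Q = 3W + 1  [with W=-5]  = -14; S = 2Q - 3R - 5  [with Q=-14, R=4]  = -45.
Change = -63 − (-45) = -18.

-18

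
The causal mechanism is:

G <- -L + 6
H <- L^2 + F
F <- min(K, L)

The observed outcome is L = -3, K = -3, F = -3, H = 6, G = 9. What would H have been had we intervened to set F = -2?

7

The intervention breaks the incoming arrows to F: F <- min(K, L) no longer applies, and F = -2.
H = L^2 + F  [with L=-3, F=-2]  = 7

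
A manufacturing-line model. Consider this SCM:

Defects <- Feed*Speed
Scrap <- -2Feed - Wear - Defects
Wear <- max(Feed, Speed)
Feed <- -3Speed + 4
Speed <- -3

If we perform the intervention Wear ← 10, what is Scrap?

3

do(Wear=10) replaces the equation Wear <- max(Feed, Speed) with the constant Wear = 10.
Feed = -3Speed + 4  [with Speed=-3]  = 13
Defects = Feed*Speed  [with Feed=13, Speed=-3]  = -39
Scrap = -2Feed - Wear - Defects  [with Feed=13, Wear=10, Defects=-39]  = 3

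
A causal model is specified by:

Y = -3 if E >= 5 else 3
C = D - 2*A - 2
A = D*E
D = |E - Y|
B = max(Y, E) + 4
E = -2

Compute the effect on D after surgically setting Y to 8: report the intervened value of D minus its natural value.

5

The intervention breaks the incoming arrows to Y: Y = -3 if E >= 5 else 3 no longer applies, and Y = 8.
D = |E - Y|  [with E=-2, Y=8]  = 10
Without intervention: Y = -3 if E >= 5 else 3  [with E=-2]  = 3; D = |E - Y|  [with E=-2, Y=3]  = 5.
Change = 10 − 5 = 5.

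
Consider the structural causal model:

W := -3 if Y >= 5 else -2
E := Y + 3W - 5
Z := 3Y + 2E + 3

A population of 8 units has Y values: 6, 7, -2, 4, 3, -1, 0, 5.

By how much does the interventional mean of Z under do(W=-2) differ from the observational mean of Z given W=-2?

9.75

The intervention sets W=-2 in all 8 units regardless of Y. Recomputing Z per unit gives 11, 16, -29, 1, -4, -24, -19, 6; average -5.25.
Conditioning on W=-2 selects the 5 unit(s) with Y ∈ {-2, 4, 3, -1, 0}. Their Z values: -29, 1, -4, -24, -19. Mean = -15.
Difference = -5.25 − (-15) = 9.75.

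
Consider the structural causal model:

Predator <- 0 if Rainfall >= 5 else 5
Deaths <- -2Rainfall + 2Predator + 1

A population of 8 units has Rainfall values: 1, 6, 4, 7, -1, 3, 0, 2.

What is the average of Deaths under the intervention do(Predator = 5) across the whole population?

5.5

Under do(Predator=5), Predator's equation is replaced by Predator=5 for every unit. Per-unit Deaths: 9, -1, 3, -3, 13, 5, 11, 7. Mean = 5.5.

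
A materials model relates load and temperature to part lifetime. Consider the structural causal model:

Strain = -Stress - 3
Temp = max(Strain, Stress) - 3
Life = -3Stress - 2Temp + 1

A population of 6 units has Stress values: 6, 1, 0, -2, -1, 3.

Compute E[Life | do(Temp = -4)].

5.5

Every unit gets Temp=-4 under the intervention. Life values become -9, 6, 9, 15, 12, 0; E[Life|do(Temp=-4)] = 5.5.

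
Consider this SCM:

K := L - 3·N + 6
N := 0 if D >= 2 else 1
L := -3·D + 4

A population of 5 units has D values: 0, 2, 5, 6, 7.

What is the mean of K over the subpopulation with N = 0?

-5

Observing N=0 restricts to units where N's equation naturally yields 0: D ∈ {2, 5, 6, 7}. In that subpopulation K = 4, -5, -8, -11, mean -5.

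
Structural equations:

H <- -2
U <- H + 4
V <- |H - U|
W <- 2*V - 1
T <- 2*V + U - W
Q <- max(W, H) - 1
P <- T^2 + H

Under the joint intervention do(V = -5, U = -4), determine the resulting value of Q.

-3

Setting V = -5, U = -4 by intervention discards those variables' equations.
W = 2*V - 1  [with V=-5]  = -11
Q = max(W, H) - 1  [with W=-11, H=-2]  = -3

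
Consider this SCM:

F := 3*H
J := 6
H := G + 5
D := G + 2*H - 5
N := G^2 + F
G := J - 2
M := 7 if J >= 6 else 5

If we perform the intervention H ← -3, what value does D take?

-7

Under do(H=-3), the mechanism H := G + 5 is discarded; H is fixed at -3.
G = J - 2  [with J=6]  = 4
D = G + 2*H - 5  [with G=4, H=-3]  = -7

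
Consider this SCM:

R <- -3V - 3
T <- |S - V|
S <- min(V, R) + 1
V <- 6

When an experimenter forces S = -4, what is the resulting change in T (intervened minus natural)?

-16

The intervention breaks the incoming arrows to S: S <- min(V, R) + 1 no longer applies, and S = -4.
T = |S - V|  [with S=-4, V=6]  = 10
Without intervention: R = -3V - 3  [with V=6]  = -21; S = min(V, R) + 1  [with V=6, R=-21]  = -20; T = |S - V|  [with S=-20, V=6]  = 26.
Change = 10 − 26 = -16.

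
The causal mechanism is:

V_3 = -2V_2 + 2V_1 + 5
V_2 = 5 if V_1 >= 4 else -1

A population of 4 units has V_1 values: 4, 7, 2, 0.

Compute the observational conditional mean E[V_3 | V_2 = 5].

6

Conditioning on V_2=5 selects the 2 unit(s) with V_1 ∈ {4, 7}. Their V_3 values: 3, 9. Mean = 6.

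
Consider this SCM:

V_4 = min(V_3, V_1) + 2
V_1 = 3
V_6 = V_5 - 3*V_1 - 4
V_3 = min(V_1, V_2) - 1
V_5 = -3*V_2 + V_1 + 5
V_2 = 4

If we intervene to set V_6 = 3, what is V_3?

do(V_6=3) replaces the equation V_6 = V_5 - 3*V_1 - 4 with the constant V_6 = 3.
V_3 is not downstream of the intervention, so its value is determined by the original equations.
V_3 = min(V_1, V_2) - 1  [with V_1=3, V_2=4]  = 2

2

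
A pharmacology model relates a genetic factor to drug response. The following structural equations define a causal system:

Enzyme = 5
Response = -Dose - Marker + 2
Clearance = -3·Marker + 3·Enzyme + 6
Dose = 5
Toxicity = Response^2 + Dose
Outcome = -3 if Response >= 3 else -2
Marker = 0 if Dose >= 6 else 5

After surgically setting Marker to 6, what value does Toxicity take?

do(Marker=6) replaces the equation Marker = 0 if Dose >= 6 else 5 with the constant Marker = 6.
Response = -Dose - Marker + 2  [with Dose=5, Marker=6]  = -9
Toxicity = Response^2 + Dose  [with Response=-9, Dose=5]  = 86

86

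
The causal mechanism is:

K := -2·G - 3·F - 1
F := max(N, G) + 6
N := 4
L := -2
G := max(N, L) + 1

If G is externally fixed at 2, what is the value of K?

do(G=2) replaces the equation G := max(N, L) + 1 with the constant G = 2.
F = max(N, G) + 6  [with N=4, G=2]  = 10
K = -2·G - 3·F - 1  [with G=2, F=10]  = -35

-35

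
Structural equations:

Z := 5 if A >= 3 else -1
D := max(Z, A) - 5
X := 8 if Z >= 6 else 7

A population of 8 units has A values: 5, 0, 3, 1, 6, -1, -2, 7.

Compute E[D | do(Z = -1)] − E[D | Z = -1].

The intervention sets Z=-1 in all 8 units regardless of A. Recomputing D per unit gives 0, -5, -2, -4, 1, -6, -6, 2; average -2.5.
Conditioning on Z=-1 selects the 4 unit(s) with A ∈ {0, 1, -1, -2}. Their D values: -5, -4, -6, -6. Mean = -5.25.
Difference = -2.5 − (-5.25) = 2.75.

2.75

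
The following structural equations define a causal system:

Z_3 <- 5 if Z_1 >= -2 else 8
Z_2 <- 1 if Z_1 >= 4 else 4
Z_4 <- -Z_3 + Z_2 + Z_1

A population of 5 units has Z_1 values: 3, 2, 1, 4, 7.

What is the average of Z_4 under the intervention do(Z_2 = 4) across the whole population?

2.4

Under do(Z_2=4), Z_2's equation is replaced by Z_2=4 for every unit. Per-unit Z_4: 2, 1, 0, 3, 6. Mean = 2.4.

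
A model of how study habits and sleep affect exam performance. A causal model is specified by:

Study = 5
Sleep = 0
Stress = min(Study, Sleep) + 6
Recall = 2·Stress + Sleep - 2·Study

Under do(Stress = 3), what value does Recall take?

The intervention breaks the incoming arrows to Stress: Stress = min(Study, Sleep) + 6 no longer applies, and Stress = 3.
Recall = 2·Stress + Sleep - 2·Study  [with Stress=3, Sleep=0, Study=5]  = -4

-4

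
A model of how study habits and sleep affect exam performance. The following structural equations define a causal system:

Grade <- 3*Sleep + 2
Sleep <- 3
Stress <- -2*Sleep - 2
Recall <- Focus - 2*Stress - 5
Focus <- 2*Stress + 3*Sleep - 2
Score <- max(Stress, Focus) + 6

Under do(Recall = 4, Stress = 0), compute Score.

13

Setting Recall = 4, Stress = 0 by intervention discards those variables' equations.
Focus = 2*Stress + 3*Sleep - 2  [with Stress=0, Sleep=3]  = 7
Score = max(Stress, Focus) + 6  [with Stress=0, Focus=7]  = 13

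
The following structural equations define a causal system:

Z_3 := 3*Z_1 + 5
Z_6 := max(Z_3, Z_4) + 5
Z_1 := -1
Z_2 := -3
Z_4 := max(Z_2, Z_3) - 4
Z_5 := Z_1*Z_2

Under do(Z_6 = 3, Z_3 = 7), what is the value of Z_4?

3

Under do(Z_6 = 3, Z_3 = 7), each intervened variable's structural equation is replaced by its fixed value.
Z_4 = max(Z_2, Z_3) - 4  [with Z_2=-3, Z_3=7]  = 3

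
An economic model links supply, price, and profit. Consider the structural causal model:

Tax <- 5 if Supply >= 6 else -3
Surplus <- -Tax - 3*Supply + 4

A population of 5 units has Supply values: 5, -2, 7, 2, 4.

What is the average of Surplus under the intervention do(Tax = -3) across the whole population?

-2.6

Every unit gets Tax=-3 under the intervention. Surplus values become -8, 13, -14, 1, -5; E[Surplus|do(Tax=-3)] = -2.6.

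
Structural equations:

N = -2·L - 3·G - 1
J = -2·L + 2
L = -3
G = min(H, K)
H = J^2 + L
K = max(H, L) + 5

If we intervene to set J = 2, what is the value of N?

2

Under do(J=2), the mechanism J = -2·L + 2 is discarded; J is fixed at 2.
H = J^2 + L  [with J=2, L=-3]  = 1
K = max(H, L) + 5  [with H=1, L=-3]  = 6
G = min(H, K)  [with H=1, K=6]  = 1
N = -2·L - 3·G - 1  [with L=-3, G=1]  = 2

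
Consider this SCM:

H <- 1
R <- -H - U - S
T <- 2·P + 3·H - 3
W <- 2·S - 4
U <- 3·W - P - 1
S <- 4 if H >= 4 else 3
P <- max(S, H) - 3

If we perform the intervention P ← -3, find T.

Under do(P=-3), the mechanism P <- max(S, H) - 3 is discarded; P is fixed at -3.
T = 2·P + 3·H - 3  [with P=-3, H=1]  = -6

-6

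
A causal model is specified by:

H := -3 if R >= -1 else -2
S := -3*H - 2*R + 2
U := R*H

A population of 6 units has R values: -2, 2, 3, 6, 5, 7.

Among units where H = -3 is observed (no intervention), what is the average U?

-13.8

E[U|H=-3] averages over only the 5 units with H=-3 (R = 2, 3, 6, 5, 7): U = -6, -9, -18, -15, -21, mean -13.8.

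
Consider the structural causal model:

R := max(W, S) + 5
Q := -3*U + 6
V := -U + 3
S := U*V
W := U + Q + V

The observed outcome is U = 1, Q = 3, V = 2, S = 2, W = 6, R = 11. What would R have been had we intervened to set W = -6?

7

The intervention breaks the incoming arrows to W: W := U + Q + V no longer applies, and W = -6.
V = -U + 3  [with U=1]  = 2
S = U*V  [with U=1, V=2]  = 2
R = max(W, S) + 5  [with W=-6, S=2]  = 7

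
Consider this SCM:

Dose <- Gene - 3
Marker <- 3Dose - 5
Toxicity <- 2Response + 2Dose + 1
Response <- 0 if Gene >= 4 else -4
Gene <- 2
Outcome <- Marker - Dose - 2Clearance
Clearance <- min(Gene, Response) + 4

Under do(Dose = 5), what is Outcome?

Under do(Dose=5), the mechanism Dose <- Gene - 3 is discarded; Dose is fixed at 5.
Marker = 3Dose - 5  [with Dose=5]  = 10
Response = 0 if Gene >= 4 else -4  [with Gene=2]  = -4
Clearance = min(Gene, Response) + 4  [with Gene=2, Response=-4]  = 0
Outcome = Marker - Dose - 2Clearance  [with Marker=10, Dose=5, Clearance=0]  = 5

5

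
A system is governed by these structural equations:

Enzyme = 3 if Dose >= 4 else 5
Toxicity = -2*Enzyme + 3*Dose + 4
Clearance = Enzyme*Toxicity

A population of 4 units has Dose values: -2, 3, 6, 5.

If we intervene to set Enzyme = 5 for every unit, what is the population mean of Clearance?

15

Every unit gets Enzyme=5 under the intervention. Clearance values become -60, 15, 60, 45; E[Clearance|do(Enzyme=5)] = 15.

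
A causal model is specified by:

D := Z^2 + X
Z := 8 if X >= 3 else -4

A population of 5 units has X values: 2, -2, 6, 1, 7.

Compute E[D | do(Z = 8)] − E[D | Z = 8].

-3.7

do(Z=8) breaks Z's dependence on X. With Z=8 fixed, D across the units is 66, 62, 70, 65, 71, mean 66.8.
E[D|Z=8] averages over only the 2 units with Z=8 (X = 6, 7): D = 70, 71, mean 70.5.
Difference = 66.8 − 70.5 = -3.7.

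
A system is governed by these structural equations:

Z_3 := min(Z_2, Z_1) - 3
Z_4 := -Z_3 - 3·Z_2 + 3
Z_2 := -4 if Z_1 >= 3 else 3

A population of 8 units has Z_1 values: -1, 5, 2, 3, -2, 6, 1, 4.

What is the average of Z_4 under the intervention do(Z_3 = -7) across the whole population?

Under do(Z_3=-7), Z_3's equation is replaced by Z_3=-7 for every unit. Per-unit Z_4: 1, 22, 1, 22, 1, 22, 1, 22. Mean = 11.5.

11.5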